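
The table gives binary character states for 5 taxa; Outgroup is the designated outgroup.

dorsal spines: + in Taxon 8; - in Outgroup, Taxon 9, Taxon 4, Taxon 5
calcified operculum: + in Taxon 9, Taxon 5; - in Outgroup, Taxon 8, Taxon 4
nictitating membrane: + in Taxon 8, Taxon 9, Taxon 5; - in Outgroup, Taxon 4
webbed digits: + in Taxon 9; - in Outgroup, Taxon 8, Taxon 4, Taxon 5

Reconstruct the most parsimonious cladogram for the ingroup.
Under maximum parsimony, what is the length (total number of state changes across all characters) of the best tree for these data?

4

The outgroup has state '-' for every character, so '+' is the derived state throughout.
dorsal spines (derived state '+') is unique to Taxon 8 (autapomorphy; uninformative for grouping).
Only Taxon 5 and Taxon 9 show the derived state '+' for calcified operculum, supporting them as a clade.
nictitating membrane (derived state '+') is shared by Taxon 5, Taxon 8, and Taxon 9 — a synapomorphy uniting that clade.
webbed digits: derived state '+' in Taxon 9 only — an autapomorphy, so it tells us nothing about relationships among taxa.
Most parsimonious ingroup topology: ((Taxon 8,(Taxon 9,Taxon 5)),Taxon 4).
Changes per character on this tree: dorsal spines: 1; calcified operculum: 1; nictitating membrane: 1; webbed digits: 1.
Total = 4.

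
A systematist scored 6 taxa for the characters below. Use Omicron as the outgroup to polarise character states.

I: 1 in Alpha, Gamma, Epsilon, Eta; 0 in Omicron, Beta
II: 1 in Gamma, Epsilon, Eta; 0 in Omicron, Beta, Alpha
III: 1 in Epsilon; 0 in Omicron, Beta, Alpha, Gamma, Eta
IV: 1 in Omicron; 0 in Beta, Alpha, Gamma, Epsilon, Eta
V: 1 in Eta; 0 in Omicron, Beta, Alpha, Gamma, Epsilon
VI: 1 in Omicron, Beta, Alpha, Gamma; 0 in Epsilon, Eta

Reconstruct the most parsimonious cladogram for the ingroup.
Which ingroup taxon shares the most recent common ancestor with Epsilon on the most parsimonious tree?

Eta

Character polarity is set by the outgroup: the derived state is whichever differs from the outgroup's state, so for IV, VI the derived state is '0', and for the remaining characters it is '1'.
I (derived state '1') is shared by Alpha, Epsilon, Eta, and Gamma — a synapomorphy uniting that clade.
Only Epsilon, Eta, and Gamma show the derived state '1' for II, supporting them as a clade.
III (derived state '1') is unique to Epsilon (autapomorphy; uninformative for grouping).
IV (derived state '0') is shared by all ingroup taxa — unites the whole ingroup.
V (derived state '1') is unique to Eta (autapomorphy; uninformative for grouping).
VI (derived state '0') is shared by Epsilon and Eta — a synapomorphy uniting that clade.
Most parsimonious ingroup topology: (Beta,(Alpha,(Gamma,(Epsilon,Eta)))).
Epsilon and Eta form a cherry on this tree, so they are sister taxa.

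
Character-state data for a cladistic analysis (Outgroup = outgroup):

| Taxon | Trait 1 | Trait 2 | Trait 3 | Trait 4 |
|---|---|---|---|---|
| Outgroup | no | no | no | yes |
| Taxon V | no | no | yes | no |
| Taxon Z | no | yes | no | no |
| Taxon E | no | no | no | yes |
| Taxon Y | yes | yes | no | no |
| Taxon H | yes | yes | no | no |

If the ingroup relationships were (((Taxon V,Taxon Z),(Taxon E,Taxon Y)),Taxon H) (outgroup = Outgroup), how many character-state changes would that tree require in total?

Map each character onto (((Taxon V,Taxon Z),(Taxon E,Taxon Y)),Taxon H) (rooted by Outgroup) and count the minimum state changes it requires (Fitch parsimony):
Trait 1: 2; Trait 2: 3; Trait 3: 1; Trait 4: 2.
Total tree length = 8.

8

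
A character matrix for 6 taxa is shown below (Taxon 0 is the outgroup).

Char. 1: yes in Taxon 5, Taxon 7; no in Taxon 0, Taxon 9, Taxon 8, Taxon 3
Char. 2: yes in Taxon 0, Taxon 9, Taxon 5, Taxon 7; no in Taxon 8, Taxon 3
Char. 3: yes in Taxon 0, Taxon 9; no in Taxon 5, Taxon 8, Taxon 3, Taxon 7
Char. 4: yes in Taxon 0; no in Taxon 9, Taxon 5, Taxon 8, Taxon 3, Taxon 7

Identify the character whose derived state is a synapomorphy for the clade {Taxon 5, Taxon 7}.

Character polarity is set by the outgroup: the derived state is whichever differs from the outgroup's state, so for Char. 2, Char. 3, Char. 4 the derived state is 'no', and for the remaining characters it is 'yes'.
Only Taxon 5 and Taxon 7 show the derived state 'yes' for Char. 1, supporting them as a clade.
Only Taxon 3 and Taxon 8 show the derived state 'no' for Char. 2, supporting them as a clade.
Char. 3 (derived state 'no') is shared by Taxon 3, Taxon 5, Taxon 7, and Taxon 8 — a synapomorphy uniting that clade.
Char. 4 (derived state 'no') is shared by all ingroup taxa — unites the whole ingroup.
Most parsimonious ingroup topology: (Taxon 9,((Taxon 5,Taxon 7),(Taxon 8,Taxon 3))).
The clade {Taxon 5, Taxon 7} is supported by Char. 1: its derived state 'yes' occurs in exactly those taxa and in no other taxon (including the outgroup).

Char. 1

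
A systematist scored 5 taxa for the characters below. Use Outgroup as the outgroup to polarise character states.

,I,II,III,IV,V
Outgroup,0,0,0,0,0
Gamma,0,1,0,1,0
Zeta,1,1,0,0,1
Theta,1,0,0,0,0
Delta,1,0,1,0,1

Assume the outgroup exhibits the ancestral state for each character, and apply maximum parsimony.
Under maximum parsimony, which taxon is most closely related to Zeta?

Delta

The outgroup has state '0' for every character, so '1' is the derived state throughout.
Only Delta, Theta, and Zeta show the derived state '1' for I, supporting them as a clade.
II groups Gamma and Zeta, which is incompatible with the clades supported by the remaining characters; treating it as convergent (homoplasy) costs fewer steps than any alternative tree.
III: derived state '1' in Delta only — an autapomorphy, so it tells us nothing about relationships among taxa.
IV: derived state '1' in Gamma only — an autapomorphy, so it tells us nothing about relationships among taxa.
Only Delta and Zeta show the derived state '1' for V, supporting them as a clade.
Most parsimonious ingroup topology: (Gamma,((Zeta,Delta),Theta)).
Zeta and Delta form a cherry on this tree, so they are sister taxa.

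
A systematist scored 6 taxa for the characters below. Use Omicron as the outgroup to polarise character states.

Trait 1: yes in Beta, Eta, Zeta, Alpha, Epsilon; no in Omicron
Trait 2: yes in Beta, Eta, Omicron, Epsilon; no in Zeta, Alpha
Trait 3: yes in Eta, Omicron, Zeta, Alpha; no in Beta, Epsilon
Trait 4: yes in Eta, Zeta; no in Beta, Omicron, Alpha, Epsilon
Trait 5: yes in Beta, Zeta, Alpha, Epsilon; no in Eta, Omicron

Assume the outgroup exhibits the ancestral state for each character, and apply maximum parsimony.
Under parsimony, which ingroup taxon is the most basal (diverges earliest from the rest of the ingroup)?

Character polarity is set by the outgroup: the derived state is whichever differs from the outgroup's state, so for Trait 2, Trait 3 the derived state is 'no', and for the remaining characters it is 'yes'.
Trait 1 (derived state 'yes') is shared by all ingroup taxa — unites the whole ingroup.
Only Alpha and Zeta show the derived state 'no' for Trait 2, supporting them as a clade.
Trait 3 (derived state 'no') is shared by Beta and Epsilon — a synapomorphy uniting that clade.
Trait 4 groups Eta and Zeta, which is incompatible with the clades supported by the remaining characters; treating it as convergent (homoplasy) costs fewer steps than any alternative tree.
Trait 5: derived state 'yes' in Alpha, Beta, Epsilon, and Zeta only — synapomorphy for {Alpha, Beta, Epsilon, Zeta}.
Most parsimonious ingroup topology: (((Beta,Epsilon),(Zeta,Alpha)),Eta).
Eta is sister to the clade containing all other ingroup taxa, so it is the earliest-diverging (most basal) ingroup lineage.

Eta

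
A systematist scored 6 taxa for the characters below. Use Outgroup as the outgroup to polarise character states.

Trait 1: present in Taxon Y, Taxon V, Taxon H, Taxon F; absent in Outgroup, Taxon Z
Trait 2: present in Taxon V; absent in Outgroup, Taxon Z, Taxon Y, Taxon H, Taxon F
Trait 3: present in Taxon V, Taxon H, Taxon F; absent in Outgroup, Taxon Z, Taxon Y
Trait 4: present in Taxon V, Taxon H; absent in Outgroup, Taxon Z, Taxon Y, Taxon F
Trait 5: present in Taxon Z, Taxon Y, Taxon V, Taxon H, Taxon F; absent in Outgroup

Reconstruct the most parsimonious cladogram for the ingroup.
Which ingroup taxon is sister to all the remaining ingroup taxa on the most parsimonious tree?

Taxon Z

The outgroup has state 'absent' for every character, so 'present' is the derived state throughout.
Only Taxon F, Taxon H, Taxon V, and Taxon Y show the derived state 'present' for Trait 1, supporting them as a clade.
Trait 2: derived state 'present' in Taxon V only — an autapomorphy, so it tells us nothing about relationships among taxa.
Trait 3 (derived state 'present') is shared by Taxon F, Taxon H, and Taxon V — a synapomorphy uniting that clade.
Only Taxon H and Taxon V show the derived state 'present' for Trait 4, supporting them as a clade.
Trait 5 (derived state 'present') is shared by all ingroup taxa — unites the whole ingroup.
Most parsimonious ingroup topology: (Taxon Z,(Taxon Y,((Taxon V,Taxon H),Taxon F))).
Taxon Z is sister to the clade containing all other ingroup taxa, so it is the earliest-diverging (most basal) ingroup lineage.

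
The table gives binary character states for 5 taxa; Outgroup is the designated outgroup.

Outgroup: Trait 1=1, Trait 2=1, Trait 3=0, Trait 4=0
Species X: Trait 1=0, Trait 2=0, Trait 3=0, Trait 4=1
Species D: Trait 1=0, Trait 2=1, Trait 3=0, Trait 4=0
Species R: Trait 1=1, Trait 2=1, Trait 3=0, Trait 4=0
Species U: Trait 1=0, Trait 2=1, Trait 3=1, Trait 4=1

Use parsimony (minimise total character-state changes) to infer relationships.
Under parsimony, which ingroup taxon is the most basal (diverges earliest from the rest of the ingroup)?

Species R

Character polarity is set by the outgroup: the derived state is whichever differs from the outgroup's state, so for Trait 1, Trait 2 the derived state is '0', and for the remaining characters it is '1'.
Trait 1 (derived state '0') is shared by Species D, Species U, and Species X — a synapomorphy uniting that clade.
Trait 2 (derived state '0') is unique to Species X (autapomorphy; uninformative for grouping).
Trait 3: derived state '1' in Species U only — an autapomorphy, so it tells us nothing about relationships among taxa.
Trait 4 (derived state '1') is shared by Species U and Species X — a synapomorphy uniting that clade.
Most parsimonious ingroup topology: (((Species X,Species U),Species D),Species R).
Species R is sister to the clade containing all other ingroup taxa, so it is the earliest-diverging (most basal) ingroup lineage.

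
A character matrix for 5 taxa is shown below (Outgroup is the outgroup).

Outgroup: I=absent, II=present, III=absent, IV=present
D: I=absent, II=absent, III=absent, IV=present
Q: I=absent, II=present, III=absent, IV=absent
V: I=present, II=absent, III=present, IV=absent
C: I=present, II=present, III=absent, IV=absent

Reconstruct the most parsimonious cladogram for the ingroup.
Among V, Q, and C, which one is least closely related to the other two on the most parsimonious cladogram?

Q

Character polarity is set by the outgroup: the derived state is whichever differs from the outgroup's state, so for II, IV the derived state is 'absent', and for the remaining characters it is 'present'.
I (derived state 'present') is shared by C and V — a synapomorphy uniting that clade.
II groups D and V, which is incompatible with the clades supported by the remaining characters; treating it as convergent (homoplasy) costs fewer steps than any alternative tree.
III (derived state 'present') is unique to V (autapomorphy; uninformative for grouping).
IV: derived state 'absent' in C, Q, and V only — synapomorphy for {C, Q, V}.
Most parsimonious ingroup topology: (D,(Q,(V,C))).
V and C share a more recent common ancestor with each other than either does with Q, so Q is the least closely related of the three.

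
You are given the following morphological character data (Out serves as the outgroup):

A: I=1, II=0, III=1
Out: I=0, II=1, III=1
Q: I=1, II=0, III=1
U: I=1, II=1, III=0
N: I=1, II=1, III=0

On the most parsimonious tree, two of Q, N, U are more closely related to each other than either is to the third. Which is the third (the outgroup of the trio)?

Q

Character polarity is set by the outgroup: the derived state is whichever differs from the outgroup's state, so for II, III the derived state is '0', and for the remaining characters it is '1'.
All ingroup taxa share the derived state '1' for I; it defines the ingroup but does not resolve relationships within it.
II (derived state '0') is shared by A and Q — a synapomorphy uniting that clade.
III: derived state '0' in N and U only — synapomorphy for {N, U}.
Most parsimonious ingroup topology: ((Q,A),(N,U)).
U and N share a more recent common ancestor with each other than either does with Q, so Q is the least closely related of the three.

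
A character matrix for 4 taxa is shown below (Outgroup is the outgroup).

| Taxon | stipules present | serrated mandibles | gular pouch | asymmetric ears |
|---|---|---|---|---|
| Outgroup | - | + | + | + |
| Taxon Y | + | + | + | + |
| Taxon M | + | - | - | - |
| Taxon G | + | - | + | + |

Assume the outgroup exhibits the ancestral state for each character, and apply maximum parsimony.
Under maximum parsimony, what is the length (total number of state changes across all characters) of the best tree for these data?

Character polarity is set by the outgroup: the derived state is whichever differs from the outgroup's state, so for serrated mandibles, gular pouch, asymmetric ears the derived state is '-', and for the remaining characters it is '+'.
stipules present (derived state '+') is shared by all ingroup taxa — unites the whole ingroup.
Only Taxon G and Taxon M show the derived state '-' for serrated mandibles, supporting them as a clade.
gular pouch: derived state '-' in Taxon M only — an autapomorphy, so it tells us nothing about relationships among taxa.
asymmetric ears: derived state '-' in Taxon M only — an autapomorphy, so it tells us nothing about relationships among taxa.
Most parsimonious ingroup topology: (Taxon Y,(Taxon M,Taxon G)).
Changes per character on this tree: stipules present: 1; serrated mandibles: 1; gular pouch: 1; asymmetric ears: 1.
Total = 4.

4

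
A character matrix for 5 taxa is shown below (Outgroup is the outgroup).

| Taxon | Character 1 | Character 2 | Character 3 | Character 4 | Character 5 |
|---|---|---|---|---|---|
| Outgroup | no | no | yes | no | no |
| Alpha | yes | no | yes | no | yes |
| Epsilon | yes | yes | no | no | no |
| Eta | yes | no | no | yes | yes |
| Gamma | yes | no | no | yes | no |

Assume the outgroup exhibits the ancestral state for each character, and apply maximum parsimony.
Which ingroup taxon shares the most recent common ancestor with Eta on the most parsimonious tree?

Character polarity is set by the outgroup: the derived state is whichever differs from the outgroup's state, so for Character 3 the derived state is 'no', and for the remaining characters it is 'yes'.
Character 1 (derived state 'yes') is shared by all ingroup taxa — unites the whole ingroup.
Character 2 (derived state 'yes') is unique to Epsilon (autapomorphy; uninformative for grouping).
Character 3: derived state 'no' in Epsilon, Eta, and Gamma only — synapomorphy for {Epsilon, Eta, Gamma}.
Character 4 (derived state 'yes') is shared by Eta and Gamma — a synapomorphy uniting that clade.
Character 5 groups Alpha and Eta, which is incompatible with the clades supported by the remaining characters; treating it as convergent (homoplasy) costs fewer steps than any alternative tree.
Most parsimonious ingroup topology: (Alpha,(Epsilon,(Eta,Gamma))).
Eta and Gamma form a cherry on this tree, so they are sister taxa.

Gamma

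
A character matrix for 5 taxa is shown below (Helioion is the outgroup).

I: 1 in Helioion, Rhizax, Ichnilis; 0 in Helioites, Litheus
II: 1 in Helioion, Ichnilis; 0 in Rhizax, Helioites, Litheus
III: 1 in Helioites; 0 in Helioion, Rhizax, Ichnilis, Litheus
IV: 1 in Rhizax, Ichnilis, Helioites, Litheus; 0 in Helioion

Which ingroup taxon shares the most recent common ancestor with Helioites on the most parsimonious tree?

Character polarity is set by the outgroup: the derived state is whichever differs from the outgroup's state, so for I, II the derived state is '0', and for the remaining characters it is '1'.
I: derived state '0' in Helioites and Litheus only — synapomorphy for {Helioites, Litheus}.
II (derived state '0') is shared by Helioites, Litheus, and Rhizax — a synapomorphy uniting that clade.
III (derived state '1') is unique to Helioites (autapomorphy; uninformative for grouping).
IV (derived state '1') is shared by all ingroup taxa — unites the whole ingroup.
Most parsimonious ingroup topology: ((Rhizax,(Helioites,Litheus)),Ichnilis).
Helioites and Litheus form a cherry on this tree, so they are sister taxa.

Litheus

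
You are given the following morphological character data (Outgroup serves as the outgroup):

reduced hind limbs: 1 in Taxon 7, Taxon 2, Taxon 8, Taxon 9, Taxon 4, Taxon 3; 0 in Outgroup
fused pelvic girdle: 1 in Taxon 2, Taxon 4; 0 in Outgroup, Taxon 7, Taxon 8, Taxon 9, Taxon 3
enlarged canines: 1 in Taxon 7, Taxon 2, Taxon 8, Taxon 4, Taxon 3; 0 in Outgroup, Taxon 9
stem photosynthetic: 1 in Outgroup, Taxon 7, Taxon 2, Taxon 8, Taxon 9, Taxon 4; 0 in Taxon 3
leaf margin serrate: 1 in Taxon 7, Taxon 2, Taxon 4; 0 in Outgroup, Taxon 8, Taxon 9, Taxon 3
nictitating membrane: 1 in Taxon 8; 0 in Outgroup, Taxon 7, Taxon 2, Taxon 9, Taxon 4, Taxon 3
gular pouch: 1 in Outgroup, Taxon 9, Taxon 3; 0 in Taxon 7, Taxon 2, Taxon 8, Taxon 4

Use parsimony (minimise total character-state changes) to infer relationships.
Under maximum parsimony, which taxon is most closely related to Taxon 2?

Character polarity is set by the outgroup: the derived state is whichever differs from the outgroup's state, so for stem photosynthetic, gular pouch the derived state is '0', and for the remaining characters it is '1'.
All ingroup taxa share the derived state '1' for reduced hind limbs; it defines the ingroup but does not resolve relationships within it.
fused pelvic girdle: derived state '1' in Taxon 2 and Taxon 4 only — synapomorphy for {Taxon 2, Taxon 4}.
enlarged canines (derived state '1') is shared by Taxon 2, Taxon 3, Taxon 4, Taxon 7, and Taxon 8 — a synapomorphy uniting that clade.
stem photosynthetic: derived state '0' in Taxon 3 only — an autapomorphy, so it tells us nothing about relationships among taxa.
Only Taxon 2, Taxon 4, and Taxon 7 show the derived state '1' for leaf margin serrate, supporting them as a clade.
nictitating membrane (derived state '1') is unique to Taxon 8 (autapomorphy; uninformative for grouping).
gular pouch: derived state '0' in Taxon 2, Taxon 4, Taxon 7, and Taxon 8 only — synapomorphy for {Taxon 2, Taxon 4, Taxon 7, Taxon 8}.
Most parsimonious ingroup topology: ((((Taxon 7,(Taxon 2,Taxon 4)),Taxon 8),Taxon 3),Taxon 9).
Taxon 2 and Taxon 4 form a cherry on this tree, so they are sister taxa.

Taxon 4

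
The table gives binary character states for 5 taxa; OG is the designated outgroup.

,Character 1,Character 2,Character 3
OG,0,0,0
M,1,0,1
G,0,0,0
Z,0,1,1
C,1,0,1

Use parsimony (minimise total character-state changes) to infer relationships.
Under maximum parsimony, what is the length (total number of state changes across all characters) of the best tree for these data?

3

The outgroup has state '0' for every character, so '1' is the derived state throughout.
Only C and M show the derived state '1' for Character 1, supporting them as a clade.
Character 2 (derived state '1') is unique to Z (autapomorphy; uninformative for grouping).
Character 3 (derived state '1') is shared by C, M, and Z — a synapomorphy uniting that clade.
Most parsimonious ingroup topology: (((M,C),Z),G).
Changes per character on this tree: Character 1: 1; Character 2: 1; Character 3: 1.
Total = 3.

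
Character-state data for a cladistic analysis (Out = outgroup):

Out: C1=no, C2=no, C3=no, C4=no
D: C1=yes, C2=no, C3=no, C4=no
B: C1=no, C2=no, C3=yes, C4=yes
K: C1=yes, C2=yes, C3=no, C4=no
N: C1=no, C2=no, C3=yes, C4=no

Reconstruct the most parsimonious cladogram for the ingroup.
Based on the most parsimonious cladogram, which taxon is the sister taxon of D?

The outgroup has state 'no' for every character, so 'yes' is the derived state throughout.
Only D and K show the derived state 'yes' for C1, supporting them as a clade.
C2 (derived state 'yes') is unique to K (autapomorphy; uninformative for grouping).
Only B and N show the derived state 'yes' for C3, supporting them as a clade.
C4: derived state 'yes' in B only — an autapomorphy, so it tells us nothing about relationships among taxa.
Most parsimonious ingroup topology: ((D,K),(B,N)).
D and K form a cherry on this tree, so they are sister taxa.

K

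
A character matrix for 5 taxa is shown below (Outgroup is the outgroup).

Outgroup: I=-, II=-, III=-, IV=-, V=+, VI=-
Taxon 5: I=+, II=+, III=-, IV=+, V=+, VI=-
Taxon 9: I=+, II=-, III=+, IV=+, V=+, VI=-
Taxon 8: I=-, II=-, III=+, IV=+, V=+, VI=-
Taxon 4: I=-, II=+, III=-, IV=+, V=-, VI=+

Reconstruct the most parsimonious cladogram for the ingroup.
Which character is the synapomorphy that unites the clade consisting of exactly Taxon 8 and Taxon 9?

III

Character polarity is set by the outgroup: the derived state is whichever differs from the outgroup's state, so for V the derived state is '-', and for the remaining characters it is '+'.
I groups Taxon 5 and Taxon 9, which is incompatible with the clades supported by the remaining characters; treating it as convergent (homoplasy) costs fewer steps than any alternative tree.
II: derived state '+' in Taxon 4 and Taxon 5 only — synapomorphy for {Taxon 4, Taxon 5}.
Only Taxon 8 and Taxon 9 show the derived state '+' for III, supporting them as a clade.
IV (derived state '+') is shared by all ingroup taxa — unites the whole ingroup.
V (derived state '-') is unique to Taxon 4 (autapomorphy; uninformative for grouping).
VI (derived state '+') is unique to Taxon 4 (autapomorphy; uninformative for grouping).
Most parsimonious ingroup topology: ((Taxon 5,Taxon 4),(Taxon 9,Taxon 8)).
The clade {Taxon 8, Taxon 9} is supported by III: its derived state '+' occurs in exactly those taxa and in no other taxon (including the outgroup).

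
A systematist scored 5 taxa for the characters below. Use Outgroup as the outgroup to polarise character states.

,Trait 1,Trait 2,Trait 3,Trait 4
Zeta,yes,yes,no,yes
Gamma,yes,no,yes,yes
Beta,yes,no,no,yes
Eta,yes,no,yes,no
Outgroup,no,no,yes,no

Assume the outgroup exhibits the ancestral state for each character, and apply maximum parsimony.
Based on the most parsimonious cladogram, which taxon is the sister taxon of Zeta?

Beta

Character polarity is set by the outgroup: the derived state is whichever differs from the outgroup's state, so for Trait 3 the derived state is 'no', and for the remaining characters it is 'yes'.
Trait 1 (derived state 'yes') is shared by all ingroup taxa — unites the whole ingroup.
Trait 2 (derived state 'yes') is unique to Zeta (autapomorphy; uninformative for grouping).
Trait 3: derived state 'no' in Beta and Zeta only — synapomorphy for {Beta, Zeta}.
Trait 4: derived state 'yes' in Beta, Gamma, and Zeta only — synapomorphy for {Beta, Gamma, Zeta}.
Most parsimonious ingroup topology: (((Zeta,Beta),Gamma),Eta).
Zeta and Beta form a cherry on this tree, so they are sister taxa.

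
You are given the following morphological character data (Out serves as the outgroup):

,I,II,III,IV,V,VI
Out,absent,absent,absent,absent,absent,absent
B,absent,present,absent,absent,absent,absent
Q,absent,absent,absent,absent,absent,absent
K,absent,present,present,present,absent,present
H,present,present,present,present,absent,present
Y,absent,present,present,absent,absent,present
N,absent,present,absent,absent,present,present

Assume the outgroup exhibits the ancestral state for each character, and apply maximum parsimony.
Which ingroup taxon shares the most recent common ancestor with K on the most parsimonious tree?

H

The outgroup has state 'absent' for every character, so 'present' is the derived state throughout.
I: derived state 'present' in H only — an autapomorphy, so it tells us nothing about relationships among taxa.
II: derived state 'present' in B, H, K, N, and Y only — synapomorphy for {B, H, K, N, Y}.
Only H, K, and Y show the derived state 'present' for III, supporting them as a clade.
IV: derived state 'present' in H and K only — synapomorphy for {H, K}.
V: derived state 'present' in N only — an autapomorphy, so it tells us nothing about relationships among taxa.
VI: derived state 'present' in H, K, N, and Y only — synapomorphy for {H, K, N, Y}.
Most parsimonious ingroup topology: ((B,(((K,H),Y),N)),Q).
K and H form a cherry on this tree, so they are sister taxa.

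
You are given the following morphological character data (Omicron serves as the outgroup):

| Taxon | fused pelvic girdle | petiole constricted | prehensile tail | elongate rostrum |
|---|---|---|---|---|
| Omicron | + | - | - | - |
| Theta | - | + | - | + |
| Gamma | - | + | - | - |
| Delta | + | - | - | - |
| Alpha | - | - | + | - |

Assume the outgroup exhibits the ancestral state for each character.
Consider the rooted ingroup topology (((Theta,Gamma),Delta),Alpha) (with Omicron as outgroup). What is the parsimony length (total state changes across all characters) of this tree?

Map each character onto (((Theta,Gamma),Delta),Alpha) (rooted by Omicron) and count the minimum state changes it requires (Fitch parsimony):
fused pelvic girdle: 2; petiole constricted: 1; prehensile tail: 1; elongate rostrum: 1.
Total tree length = 5.

5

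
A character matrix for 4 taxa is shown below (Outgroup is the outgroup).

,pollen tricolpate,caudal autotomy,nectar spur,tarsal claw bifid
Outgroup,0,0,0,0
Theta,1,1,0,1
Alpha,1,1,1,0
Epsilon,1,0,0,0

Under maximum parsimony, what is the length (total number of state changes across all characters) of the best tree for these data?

The outgroup has state '0' for every character, so '1' is the derived state throughout.
All ingroup taxa share the derived state '1' for pollen tricolpate; it defines the ingroup but does not resolve relationships within it.
Only Alpha and Theta show the derived state '1' for caudal autotomy, supporting them as a clade.
nectar spur: derived state '1' in Alpha only — an autapomorphy, so it tells us nothing about relationships among taxa.
tarsal claw bifid: derived state '1' in Theta only — an autapomorphy, so it tells us nothing about relationships among taxa.
Most parsimonious ingroup topology: ((Theta,Alpha),Epsilon).
Changes per character on this tree: pollen tricolpate: 1; caudal autotomy: 1; nectar spur: 1; tarsal claw bifid: 1.
Total = 4.

4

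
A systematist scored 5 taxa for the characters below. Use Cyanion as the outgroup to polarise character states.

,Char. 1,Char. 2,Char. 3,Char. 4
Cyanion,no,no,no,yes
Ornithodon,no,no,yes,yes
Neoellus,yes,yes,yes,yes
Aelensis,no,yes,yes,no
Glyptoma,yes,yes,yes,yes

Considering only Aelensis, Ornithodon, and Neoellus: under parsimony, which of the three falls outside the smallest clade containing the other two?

Character polarity is set by the outgroup: the derived state is whichever differs from the outgroup's state, so for Char. 4 the derived state is 'no', and for the remaining characters it is 'yes'.
Char. 1: derived state 'yes' in Glyptoma and Neoellus only — synapomorphy for {Glyptoma, Neoellus}.
Char. 2: derived state 'yes' in Aelensis, Glyptoma, and Neoellus only — synapomorphy for {Aelensis, Glyptoma, Neoellus}.
All ingroup taxa share the derived state 'yes' for Char. 3; it defines the ingroup but does not resolve relationships within it.
Char. 4: derived state 'no' in Aelensis only — an autapomorphy, so it tells us nothing about relationships among taxa.
Most parsimonious ingroup topology: (Ornithodon,((Neoellus,Glyptoma),Aelensis)).
Neoellus and Aelensis share a more recent common ancestor with each other than either does with Ornithodon, so Ornithodon is the least closely related of the three.

Ornithodon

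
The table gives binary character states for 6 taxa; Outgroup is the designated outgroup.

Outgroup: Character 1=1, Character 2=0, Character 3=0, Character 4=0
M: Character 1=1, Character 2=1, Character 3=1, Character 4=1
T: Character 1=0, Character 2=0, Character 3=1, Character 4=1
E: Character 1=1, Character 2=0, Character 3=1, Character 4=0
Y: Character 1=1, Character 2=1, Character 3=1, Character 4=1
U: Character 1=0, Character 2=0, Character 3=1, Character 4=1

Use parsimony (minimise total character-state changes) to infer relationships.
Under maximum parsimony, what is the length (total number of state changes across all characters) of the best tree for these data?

4

Character polarity is set by the outgroup: the derived state is whichever differs from the outgroup's state, so for Character 1 the derived state is '0', and for the remaining characters it is '1'.
Character 1 (derived state '0') is shared by T and U — a synapomorphy uniting that clade.
Character 2: derived state '1' in M and Y only — synapomorphy for {M, Y}.
All ingroup taxa share the derived state '1' for Character 3; it defines the ingroup but does not resolve relationships within it.
Only M, T, U, and Y show the derived state '1' for Character 4, supporting them as a clade.
Most parsimonious ingroup topology: (((M,Y),(T,U)),E).
Changes per character on this tree: Character 1: 1; Character 2: 1; Character 3: 1; Character 4: 1.
Total = 4.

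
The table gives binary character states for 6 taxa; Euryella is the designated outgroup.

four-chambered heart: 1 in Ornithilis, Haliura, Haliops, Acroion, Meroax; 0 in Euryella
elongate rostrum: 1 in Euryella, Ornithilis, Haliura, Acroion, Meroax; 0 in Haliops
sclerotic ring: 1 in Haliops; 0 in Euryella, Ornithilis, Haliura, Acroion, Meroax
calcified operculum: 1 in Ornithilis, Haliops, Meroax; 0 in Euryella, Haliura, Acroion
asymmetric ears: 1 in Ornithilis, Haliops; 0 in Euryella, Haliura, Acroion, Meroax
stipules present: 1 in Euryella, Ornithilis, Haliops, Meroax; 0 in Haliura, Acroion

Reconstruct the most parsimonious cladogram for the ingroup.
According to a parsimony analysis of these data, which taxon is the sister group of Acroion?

Character polarity is set by the outgroup: the derived state is whichever differs from the outgroup's state, so for elongate rostrum, stipules present the derived state is '0', and for the remaining characters it is '1'.
All ingroup taxa share the derived state '1' for four-chambered heart; it defines the ingroup but does not resolve relationships within it.
elongate rostrum: derived state '0' in Haliops only — an autapomorphy, so it tells us nothing about relationships among taxa.
sclerotic ring: derived state '1' in Haliops only — an autapomorphy, so it tells us nothing about relationships among taxa.
Only Haliops, Meroax, and Ornithilis show the derived state '1' for calcified operculum, supporting them as a clade.
Only Haliops and Ornithilis show the derived state '1' for asymmetric ears, supporting them as a clade.
stipules present: derived state '0' in Acroion and Haliura only — synapomorphy for {Acroion, Haliura}.
Most parsimonious ingroup topology: (((Ornithilis,Haliops),Meroax),(Haliura,Acroion)).
Acroion and Haliura form a cherry on this tree, so they are sister taxa.

Haliura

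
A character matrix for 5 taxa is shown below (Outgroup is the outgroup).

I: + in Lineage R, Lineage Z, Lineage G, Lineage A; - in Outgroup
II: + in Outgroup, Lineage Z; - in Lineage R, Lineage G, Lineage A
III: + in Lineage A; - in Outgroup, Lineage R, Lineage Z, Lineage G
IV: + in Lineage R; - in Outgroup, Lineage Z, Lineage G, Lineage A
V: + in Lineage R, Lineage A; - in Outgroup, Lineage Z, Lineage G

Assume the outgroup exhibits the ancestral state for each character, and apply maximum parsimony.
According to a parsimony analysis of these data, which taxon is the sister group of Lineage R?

Lineage A

Character polarity is set by the outgroup: the derived state is whichever differs from the outgroup's state, so for II the derived state is '-', and for the remaining characters it is '+'.
All ingroup taxa share the derived state '+' for I; it defines the ingroup but does not resolve relationships within it.
II: derived state '-' in Lineage A, Lineage G, and Lineage R only — synapomorphy for {Lineage A, Lineage G, Lineage R}.
III: derived state '+' in Lineage A only — an autapomorphy, so it tells us nothing about relationships among taxa.
IV: derived state '+' in Lineage R only — an autapomorphy, so it tells us nothing about relationships among taxa.
V: derived state '+' in Lineage A and Lineage R only — synapomorphy for {Lineage A, Lineage R}.
Most parsimonious ingroup topology: (((Lineage R,Lineage A),Lineage G),Lineage Z).
Lineage R and Lineage A form a cherry on this tree, so they are sister taxa.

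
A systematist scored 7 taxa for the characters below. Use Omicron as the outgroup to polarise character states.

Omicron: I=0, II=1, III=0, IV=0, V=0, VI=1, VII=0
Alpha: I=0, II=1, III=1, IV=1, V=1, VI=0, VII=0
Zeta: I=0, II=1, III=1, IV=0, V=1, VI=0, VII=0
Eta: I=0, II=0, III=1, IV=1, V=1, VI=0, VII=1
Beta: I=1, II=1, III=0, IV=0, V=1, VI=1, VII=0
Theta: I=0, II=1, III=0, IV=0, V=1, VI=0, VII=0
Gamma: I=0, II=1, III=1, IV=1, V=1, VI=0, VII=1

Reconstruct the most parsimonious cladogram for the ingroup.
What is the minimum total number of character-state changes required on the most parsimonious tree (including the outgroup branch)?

7

Character polarity is set by the outgroup: the derived state is whichever differs from the outgroup's state, so for II, VI the derived state is '0', and for the remaining characters it is '1'.
I: derived state '1' in Beta only — an autapomorphy, so it tells us nothing about relationships among taxa.
II (derived state '0') is unique to Eta (autapomorphy; uninformative for grouping).
Only Alpha, Eta, Gamma, and Zeta show the derived state '1' for III, supporting them as a clade.
IV: derived state '1' in Alpha, Eta, and Gamma only — synapomorphy for {Alpha, Eta, Gamma}.
All ingroup taxa share the derived state '1' for V; it defines the ingroup but does not resolve relationships within it.
Only Alpha, Eta, Gamma, Theta, and Zeta show the derived state '0' for VI, supporting them as a clade.
Only Eta and Gamma show the derived state '1' for VII, supporting them as a clade.
Most parsimonious ingroup topology: ((((Alpha,(Eta,Gamma)),Zeta),Theta),Beta).
Changes per character on this tree: I: 1; II: 1; III: 1; IV: 1; V: 1; VI: 1; VII: 1.
Total = 7.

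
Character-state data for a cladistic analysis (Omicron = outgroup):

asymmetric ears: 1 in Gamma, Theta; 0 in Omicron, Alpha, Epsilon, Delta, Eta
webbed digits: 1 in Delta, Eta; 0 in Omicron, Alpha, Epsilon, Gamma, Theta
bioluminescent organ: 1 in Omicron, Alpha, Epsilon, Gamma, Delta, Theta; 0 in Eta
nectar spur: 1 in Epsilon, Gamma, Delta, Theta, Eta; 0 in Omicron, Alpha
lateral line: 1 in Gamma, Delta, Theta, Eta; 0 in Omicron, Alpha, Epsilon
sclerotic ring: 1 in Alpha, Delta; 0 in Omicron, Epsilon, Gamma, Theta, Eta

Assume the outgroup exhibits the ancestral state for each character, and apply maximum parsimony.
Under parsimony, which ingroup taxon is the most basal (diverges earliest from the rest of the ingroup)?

Character polarity is set by the outgroup: the derived state is whichever differs from the outgroup's state, so for bioluminescent organ the derived state is '0', and for the remaining characters it is '1'.
asymmetric ears: derived state '1' in Gamma and Theta only — synapomorphy for {Gamma, Theta}.
webbed digits (derived state '1') is shared by Delta and Eta — a synapomorphy uniting that clade.
bioluminescent organ (derived state '0') is unique to Eta (autapomorphy; uninformative for grouping).
nectar spur: derived state '1' in Delta, Epsilon, Eta, Gamma, and Theta only — synapomorphy for {Delta, Epsilon, Eta, Gamma, Theta}.
lateral line: derived state '1' in Delta, Eta, Gamma, and Theta only — synapomorphy for {Delta, Eta, Gamma, Theta}.
sclerotic ring groups Alpha and Delta, which is incompatible with the clades supported by the remaining characters; treating it as convergent (homoplasy) costs fewer steps than any alternative tree.
Most parsimonious ingroup topology: (Alpha,(Epsilon,((Gamma,Theta),(Delta,Eta)))).
Alpha is sister to the clade containing all other ingroup taxa, so it is the earliest-diverging (most basal) ingroup lineage.

Alpha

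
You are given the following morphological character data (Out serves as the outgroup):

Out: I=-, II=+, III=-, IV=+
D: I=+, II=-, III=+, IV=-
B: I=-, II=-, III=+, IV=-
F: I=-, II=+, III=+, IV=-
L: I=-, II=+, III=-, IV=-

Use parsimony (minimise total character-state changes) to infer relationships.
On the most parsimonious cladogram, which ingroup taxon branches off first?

L

Character polarity is set by the outgroup: the derived state is whichever differs from the outgroup's state, so for II, IV the derived state is '-', and for the remaining characters it is '+'.
I: derived state '+' in D only — an autapomorphy, so it tells us nothing about relationships among taxa.
Only B and D show the derived state '-' for II, supporting them as a clade.
III: derived state '+' in B, D, and F only — synapomorphy for {B, D, F}.
All ingroup taxa share the derived state '-' for IV; it defines the ingroup but does not resolve relationships within it.
Most parsimonious ingroup topology: (((D,B),F),L).
L is sister to the clade containing all other ingroup taxa, so it is the earliest-diverging (most basal) ingroup lineage.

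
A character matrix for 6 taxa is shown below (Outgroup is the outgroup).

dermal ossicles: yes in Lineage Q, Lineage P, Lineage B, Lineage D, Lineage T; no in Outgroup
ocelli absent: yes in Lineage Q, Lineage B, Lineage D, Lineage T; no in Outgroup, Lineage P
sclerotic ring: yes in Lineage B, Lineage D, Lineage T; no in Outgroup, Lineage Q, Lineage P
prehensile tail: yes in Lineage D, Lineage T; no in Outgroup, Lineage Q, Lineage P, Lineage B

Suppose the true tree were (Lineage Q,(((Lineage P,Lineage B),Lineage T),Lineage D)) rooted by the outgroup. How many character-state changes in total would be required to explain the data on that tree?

Map each character onto (Lineage Q,(((Lineage P,Lineage B),Lineage T),Lineage D)) (rooted by Outgroup) and count the minimum state changes it requires (Fitch parsimony):
dermal ossicles: 1; ocelli absent: 2; sclerotic ring: 2; prehensile tail: 2.
Total tree length = 7.

7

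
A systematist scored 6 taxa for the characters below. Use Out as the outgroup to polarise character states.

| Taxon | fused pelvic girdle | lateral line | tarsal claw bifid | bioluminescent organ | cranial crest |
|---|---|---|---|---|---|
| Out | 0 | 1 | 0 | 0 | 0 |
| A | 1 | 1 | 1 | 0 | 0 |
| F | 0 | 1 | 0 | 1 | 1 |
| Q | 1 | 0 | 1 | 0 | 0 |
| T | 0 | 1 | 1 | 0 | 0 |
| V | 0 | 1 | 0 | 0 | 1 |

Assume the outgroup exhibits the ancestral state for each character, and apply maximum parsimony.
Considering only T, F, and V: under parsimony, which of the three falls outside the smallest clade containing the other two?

T

Character polarity is set by the outgroup: the derived state is whichever differs from the outgroup's state, so for lateral line the derived state is '0', and for the remaining characters it is '1'.
fused pelvic girdle: derived state '1' in A and Q only — synapomorphy for {A, Q}.
lateral line (derived state '0') is unique to Q (autapomorphy; uninformative for grouping).
Only A, Q, and T show the derived state '1' for tarsal claw bifid, supporting them as a clade.
bioluminescent organ (derived state '1') is unique to F (autapomorphy; uninformative for grouping).
cranial crest: derived state '1' in F and V only — synapomorphy for {F, V}.
Most parsimonious ingroup topology: (((A,Q),T),(F,V)).
V and F share a more recent common ancestor with each other than either does with T, so T is the least closely related of the three.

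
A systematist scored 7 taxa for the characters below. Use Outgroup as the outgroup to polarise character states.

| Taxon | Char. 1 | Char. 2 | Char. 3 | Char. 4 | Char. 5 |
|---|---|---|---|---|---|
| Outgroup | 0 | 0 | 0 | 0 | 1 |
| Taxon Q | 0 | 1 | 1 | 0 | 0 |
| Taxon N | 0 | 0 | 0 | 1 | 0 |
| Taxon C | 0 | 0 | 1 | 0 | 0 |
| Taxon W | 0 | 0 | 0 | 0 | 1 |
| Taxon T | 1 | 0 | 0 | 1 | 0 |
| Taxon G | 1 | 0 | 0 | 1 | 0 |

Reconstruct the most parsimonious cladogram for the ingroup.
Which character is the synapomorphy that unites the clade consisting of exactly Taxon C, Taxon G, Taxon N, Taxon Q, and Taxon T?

Character polarity is set by the outgroup: the derived state is whichever differs from the outgroup's state, so for Char. 5 the derived state is '0', and for the remaining characters it is '1'.
Char. 1: derived state '1' in Taxon G and Taxon T only — synapomorphy for {Taxon G, Taxon T}.
Char. 2 (derived state '1') is unique to Taxon Q (autapomorphy; uninformative for grouping).
Char. 3 (derived state '1') is shared by Taxon C and Taxon Q — a synapomorphy uniting that clade.
Char. 4 (derived state '1') is shared by Taxon G, Taxon N, and Taxon T — a synapomorphy uniting that clade.
Char. 5: derived state '0' in Taxon C, Taxon G, Taxon N, Taxon Q, and Taxon T only — synapomorphy for {Taxon C, Taxon G, Taxon N, Taxon Q, Taxon T}.
Most parsimonious ingroup topology: (((Taxon Q,Taxon C),(Taxon N,(Taxon T,Taxon G))),Taxon W).
The clade {Taxon C, Taxon G, Taxon N, Taxon Q, Taxon T} is supported by Char. 5: its derived state '0' occurs in exactly those taxa and in no other taxon (including the outgroup).

Char. 5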